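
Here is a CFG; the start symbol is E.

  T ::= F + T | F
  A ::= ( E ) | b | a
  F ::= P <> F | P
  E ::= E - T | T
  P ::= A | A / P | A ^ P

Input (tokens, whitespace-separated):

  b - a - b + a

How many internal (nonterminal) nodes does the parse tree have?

[E [E [E [T [F [P [A b]]]]] - [T [F [P [A a]]]]] - [T [F [P [A b]]] + [T [F [P [A a]]]]]]

19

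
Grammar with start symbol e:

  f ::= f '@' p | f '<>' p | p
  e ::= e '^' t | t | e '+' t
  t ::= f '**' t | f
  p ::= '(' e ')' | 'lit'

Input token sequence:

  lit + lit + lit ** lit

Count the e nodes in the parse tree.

3

[e [e [e [t [f [p lit]]]] + [t [f [p lit]]]] + [t [f [p lit]] ** [t [f [p lit]]]]]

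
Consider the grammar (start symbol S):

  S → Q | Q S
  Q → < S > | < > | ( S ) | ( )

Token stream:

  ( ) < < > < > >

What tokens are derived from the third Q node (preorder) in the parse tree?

[S [Q ( )] [S [Q < [S [Q < >] [S [Q < >]]] >]]]

< >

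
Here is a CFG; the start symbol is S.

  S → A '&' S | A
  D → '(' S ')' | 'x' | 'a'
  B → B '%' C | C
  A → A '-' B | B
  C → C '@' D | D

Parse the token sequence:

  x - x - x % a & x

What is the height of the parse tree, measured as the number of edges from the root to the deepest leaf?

7

[S [A [A [A [B [C [D x]]]] - [B [C [D x]]]] - [B [B [C [D x]]] % [C [D a]]]] & [S [A [B [C [D x]]]]]]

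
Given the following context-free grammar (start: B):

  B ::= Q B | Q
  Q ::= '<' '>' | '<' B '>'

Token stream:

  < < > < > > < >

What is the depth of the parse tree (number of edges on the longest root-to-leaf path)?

5

[B [Q < [B [Q < >] [B [Q < >]]] >] [B [Q < >]]]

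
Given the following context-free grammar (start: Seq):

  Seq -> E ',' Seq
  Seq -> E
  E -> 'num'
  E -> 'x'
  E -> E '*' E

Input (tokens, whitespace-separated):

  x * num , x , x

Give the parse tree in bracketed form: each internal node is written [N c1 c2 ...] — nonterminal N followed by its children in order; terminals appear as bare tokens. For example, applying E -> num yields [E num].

Seq
E , Seq
E * E , Seq
x * E , Seq
x * num , Seq
x * num , E , Seq
x * num , x , Seq
x * num , x , E
x * num , x , x

[Seq [E [E x] * [E num]] , [Seq [E x] , [Seq [E x]]]]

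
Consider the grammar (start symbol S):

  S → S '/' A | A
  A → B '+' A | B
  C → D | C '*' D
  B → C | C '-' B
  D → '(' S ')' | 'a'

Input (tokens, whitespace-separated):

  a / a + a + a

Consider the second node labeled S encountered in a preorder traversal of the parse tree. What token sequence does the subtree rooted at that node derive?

[S [S [A [B [C [D a]]]]] / [A [B [C [D a]]] + [A [B [C [D a]]] + [A [B [C [D a]]]]]]]

a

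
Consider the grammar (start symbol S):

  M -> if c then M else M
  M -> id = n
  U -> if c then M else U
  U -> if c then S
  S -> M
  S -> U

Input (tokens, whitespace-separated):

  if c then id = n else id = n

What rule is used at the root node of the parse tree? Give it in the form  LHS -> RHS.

[S [M if c then [M id = n] else [M id = n]]]

S -> M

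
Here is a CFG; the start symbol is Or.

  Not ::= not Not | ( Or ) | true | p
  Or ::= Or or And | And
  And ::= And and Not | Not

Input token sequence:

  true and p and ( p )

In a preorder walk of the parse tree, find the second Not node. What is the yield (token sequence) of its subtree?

[Or [And [And [And [Not true]] and [Not p]] and [Not ( [Or [And [Not p]]] )]]]

p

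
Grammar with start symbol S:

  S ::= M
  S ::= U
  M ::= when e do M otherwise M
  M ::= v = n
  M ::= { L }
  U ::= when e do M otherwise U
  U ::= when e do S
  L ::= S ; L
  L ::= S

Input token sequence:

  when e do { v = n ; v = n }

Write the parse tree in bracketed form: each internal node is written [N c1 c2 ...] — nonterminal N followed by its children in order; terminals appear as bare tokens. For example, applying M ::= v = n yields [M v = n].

S
U
when e do S
when e do M
when e do { L }
when e do { S ; L }
when e do { M ; L }
when e do { v = n ; L }
when e do { v = n ; S }
when e do { v = n ; M }
when e do { v = n ; v = n }

[S [U when e do [S [M { [L [S [M v = n]] ; [L [S [M v = n]]]] }]]]]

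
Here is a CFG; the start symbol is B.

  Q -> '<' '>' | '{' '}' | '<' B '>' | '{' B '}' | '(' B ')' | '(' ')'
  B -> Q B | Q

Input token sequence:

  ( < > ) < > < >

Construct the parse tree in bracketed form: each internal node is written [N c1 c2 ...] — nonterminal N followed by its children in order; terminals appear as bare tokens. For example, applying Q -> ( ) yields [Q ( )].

B
Q B
( B ) B
( Q ) B
( < > ) B
( < > ) Q B
( < > ) < > B
( < > ) < > Q
( < > ) < > < >

[B [Q ( [B [Q < >]] )] [B [Q < >] [B [Q < >]]]]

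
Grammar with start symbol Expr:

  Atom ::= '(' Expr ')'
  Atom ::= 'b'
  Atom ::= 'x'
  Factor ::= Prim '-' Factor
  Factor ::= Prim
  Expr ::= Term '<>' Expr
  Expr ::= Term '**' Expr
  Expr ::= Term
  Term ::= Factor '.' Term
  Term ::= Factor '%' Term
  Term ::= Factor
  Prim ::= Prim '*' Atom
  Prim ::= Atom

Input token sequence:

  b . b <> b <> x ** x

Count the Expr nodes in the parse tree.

[Expr [Term [Factor [Prim [Atom b]]] . [Term [Factor [Prim [Atom b]]]]] <> [Expr [Term [Factor [Prim [Atom b]]]] <> [Expr [Term [Factor [Prim [Atom x]]]] ** [Expr [Term [Factor [Prim [Atom x]]]]]]]]

4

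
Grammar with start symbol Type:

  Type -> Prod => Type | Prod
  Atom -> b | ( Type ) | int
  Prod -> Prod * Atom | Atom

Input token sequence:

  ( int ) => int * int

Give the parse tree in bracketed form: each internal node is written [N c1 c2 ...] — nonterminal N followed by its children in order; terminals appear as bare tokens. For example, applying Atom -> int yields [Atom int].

Type
Prod => Type
Atom => Type
( Type ) => Type
( Prod ) => Type
( Atom ) => Type
( int ) => Type
( int ) => Prod
( int ) => Prod * Atom
( int ) => Atom * Atom
( int ) => int * Atom
( int ) => int * int

[Type [Prod [Atom ( [Type [Prod [Atom int]]] )]] => [Type [Prod [Prod [Atom int]] * [Atom int]]]]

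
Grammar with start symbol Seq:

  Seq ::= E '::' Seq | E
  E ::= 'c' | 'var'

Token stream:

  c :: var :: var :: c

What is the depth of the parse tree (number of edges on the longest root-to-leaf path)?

5

[Seq [E c] :: [Seq [E var] :: [Seq [E var] :: [Seq [E c]]]]]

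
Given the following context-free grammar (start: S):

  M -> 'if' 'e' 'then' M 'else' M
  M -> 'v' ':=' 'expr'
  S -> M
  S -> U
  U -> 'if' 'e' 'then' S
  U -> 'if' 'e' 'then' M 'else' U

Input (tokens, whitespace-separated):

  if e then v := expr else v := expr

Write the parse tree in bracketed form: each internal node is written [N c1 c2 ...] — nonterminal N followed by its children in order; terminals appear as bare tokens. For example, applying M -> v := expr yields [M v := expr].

[S [M if e then [M v := expr] else [M v := expr]]]

S
M
if e then M else M
if e then v := expr else M
if e then v := expr else v := expr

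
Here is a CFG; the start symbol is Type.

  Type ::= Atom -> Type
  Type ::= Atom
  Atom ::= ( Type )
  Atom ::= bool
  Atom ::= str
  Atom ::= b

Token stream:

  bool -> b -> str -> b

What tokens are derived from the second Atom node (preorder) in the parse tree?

b

[Type [Atom bool] -> [Type [Atom b] -> [Type [Atom str] -> [Type [Atom b]]]]]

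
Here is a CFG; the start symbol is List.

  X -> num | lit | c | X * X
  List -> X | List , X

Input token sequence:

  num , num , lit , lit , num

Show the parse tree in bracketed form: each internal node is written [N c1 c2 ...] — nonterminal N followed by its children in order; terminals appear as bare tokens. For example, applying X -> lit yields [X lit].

List
List , X
List , X , X
List , X , X , X
List , X , X , X , X
X , X , X , X , X
num , X , X , X , X
num , num , X , X , X
num , num , lit , X , X
num , num , lit , lit , X
num , num , lit , lit , num

[List [List [List [List [List [X num]] , [X num]] , [X lit]] , [X lit]] , [X num]]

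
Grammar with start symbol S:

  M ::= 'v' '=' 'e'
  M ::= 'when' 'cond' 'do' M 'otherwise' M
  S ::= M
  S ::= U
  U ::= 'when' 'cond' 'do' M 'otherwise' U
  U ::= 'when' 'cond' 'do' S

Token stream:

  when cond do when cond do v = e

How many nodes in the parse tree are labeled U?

[S [U when cond do [S [U when cond do [S [M v = e]]]]]]

2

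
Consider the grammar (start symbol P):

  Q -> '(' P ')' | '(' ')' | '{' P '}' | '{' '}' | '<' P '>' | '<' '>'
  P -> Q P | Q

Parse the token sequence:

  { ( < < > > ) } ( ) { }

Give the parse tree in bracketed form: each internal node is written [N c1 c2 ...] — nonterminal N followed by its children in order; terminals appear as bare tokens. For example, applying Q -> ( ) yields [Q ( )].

P
Q P
{ P } P
{ Q } P
{ ( P ) } P
{ ( Q ) } P
{ ( < P > ) } P
{ ( < Q > ) } P
{ ( < < > > ) } P
{ ( < < > > ) } Q P
{ ( < < > > ) } ( ) P
{ ( < < > > ) } ( ) Q
{ ( < < > > ) } ( ) { }

[P [Q { [P [Q ( [P [Q < [P [Q < >]] >]] )]] }] [P [Q ( )] [P [Q { }]]]]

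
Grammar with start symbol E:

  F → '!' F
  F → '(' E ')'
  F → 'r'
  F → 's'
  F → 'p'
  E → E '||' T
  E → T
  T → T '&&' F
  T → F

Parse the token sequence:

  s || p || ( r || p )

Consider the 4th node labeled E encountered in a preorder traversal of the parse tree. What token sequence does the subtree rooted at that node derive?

[E [E [E [T [F s]]] || [T [F p]]] || [T [F ( [E [E [T [F r]]] || [T [F p]]] )]]]

r || p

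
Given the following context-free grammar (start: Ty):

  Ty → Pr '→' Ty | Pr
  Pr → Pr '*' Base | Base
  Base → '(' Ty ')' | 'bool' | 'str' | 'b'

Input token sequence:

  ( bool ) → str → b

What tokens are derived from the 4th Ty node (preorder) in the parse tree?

b

[Ty [Pr [Base ( [Ty [Pr [Base bool]]] )]] → [Ty [Pr [Base str]] → [Ty [Pr [Base b]]]]]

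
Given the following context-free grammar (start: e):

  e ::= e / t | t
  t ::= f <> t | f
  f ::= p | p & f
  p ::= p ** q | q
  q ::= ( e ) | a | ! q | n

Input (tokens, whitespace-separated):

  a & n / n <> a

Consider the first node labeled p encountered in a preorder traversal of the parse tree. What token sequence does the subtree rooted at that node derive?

a

[e [e [t [f [p [q a]] & [f [p [q n]]]]]] / [t [f [p [q n]]] <> [t [f [p [q a]]]]]]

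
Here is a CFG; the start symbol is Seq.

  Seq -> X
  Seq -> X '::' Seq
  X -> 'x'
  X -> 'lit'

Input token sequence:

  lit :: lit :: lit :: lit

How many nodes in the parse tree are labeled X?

[Seq [X lit] :: [Seq [X lit] :: [Seq [X lit] :: [Seq [X lit]]]]]

4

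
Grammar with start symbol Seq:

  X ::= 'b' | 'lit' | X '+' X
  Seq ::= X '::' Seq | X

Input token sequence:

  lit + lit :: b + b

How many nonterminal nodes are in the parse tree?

8

[Seq [X [X lit] + [X lit]] :: [Seq [X [X b] + [X b]]]]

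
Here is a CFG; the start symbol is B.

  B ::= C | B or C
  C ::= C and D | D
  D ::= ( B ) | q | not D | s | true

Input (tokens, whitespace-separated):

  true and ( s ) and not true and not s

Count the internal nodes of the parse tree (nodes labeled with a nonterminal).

14

[B [C [C [C [C [D true]] and [D ( [B [C [D s]]] )]] and [D not [D true]]] and [D not [D s]]]]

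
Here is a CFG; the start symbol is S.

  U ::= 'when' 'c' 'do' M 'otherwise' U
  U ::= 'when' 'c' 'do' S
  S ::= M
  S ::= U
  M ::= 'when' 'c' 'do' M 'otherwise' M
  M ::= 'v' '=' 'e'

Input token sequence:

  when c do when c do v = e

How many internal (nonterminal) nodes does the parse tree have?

6

[S [U when c do [S [U when c do [S [M v = e]]]]]]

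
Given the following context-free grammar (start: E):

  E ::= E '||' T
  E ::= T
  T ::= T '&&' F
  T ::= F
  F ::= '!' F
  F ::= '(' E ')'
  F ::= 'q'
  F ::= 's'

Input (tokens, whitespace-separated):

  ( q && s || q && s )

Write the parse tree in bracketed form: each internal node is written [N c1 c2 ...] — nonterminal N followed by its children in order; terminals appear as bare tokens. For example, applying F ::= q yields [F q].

[E [T [F ( [E [E [T [T [F q]] && [F s]]] || [T [T [F q]] && [F s]]] )]]]

E
T
F
( E )
( E || T )
( T || T )
( T && F || T )
( F && F || T )
( q && F || T )
( q && s || T )
( q && s || T && F )
( q && s || F && F )
( q && s || q && F )
( q && s || q && s )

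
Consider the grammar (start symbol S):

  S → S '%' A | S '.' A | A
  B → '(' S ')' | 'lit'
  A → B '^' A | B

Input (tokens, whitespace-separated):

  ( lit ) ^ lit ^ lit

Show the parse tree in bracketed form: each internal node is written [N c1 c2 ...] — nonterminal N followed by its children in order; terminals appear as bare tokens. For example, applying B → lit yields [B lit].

S
A
B ^ A
( S ) ^ A
( A ) ^ A
( B ) ^ A
( lit ) ^ A
( lit ) ^ B ^ A
( lit ) ^ lit ^ A
( lit ) ^ lit ^ B
( lit ) ^ lit ^ lit

[S [A [B ( [S [A [B lit]]] )] ^ [A [B lit] ^ [A [B lit]]]]]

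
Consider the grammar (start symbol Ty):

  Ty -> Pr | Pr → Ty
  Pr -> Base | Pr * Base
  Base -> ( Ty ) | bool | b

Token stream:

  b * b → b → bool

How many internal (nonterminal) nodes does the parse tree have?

11

[Ty [Pr [Pr [Base b]] * [Base b]] → [Ty [Pr [Base b]] → [Ty [Pr [Base bool]]]]]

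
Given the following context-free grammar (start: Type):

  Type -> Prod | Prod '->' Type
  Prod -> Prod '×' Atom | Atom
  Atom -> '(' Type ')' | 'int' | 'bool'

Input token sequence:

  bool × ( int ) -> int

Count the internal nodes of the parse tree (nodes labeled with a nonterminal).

[Type [Prod [Prod [Atom bool]] × [Atom ( [Type [Prod [Atom int]]] )]] -> [Type [Prod [Atom int]]]]

11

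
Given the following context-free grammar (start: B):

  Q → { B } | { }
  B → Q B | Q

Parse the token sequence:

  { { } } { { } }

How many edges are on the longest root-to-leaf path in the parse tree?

[B [Q { [B [Q { }]] }] [B [Q { [B [Q { }]] }]]]

5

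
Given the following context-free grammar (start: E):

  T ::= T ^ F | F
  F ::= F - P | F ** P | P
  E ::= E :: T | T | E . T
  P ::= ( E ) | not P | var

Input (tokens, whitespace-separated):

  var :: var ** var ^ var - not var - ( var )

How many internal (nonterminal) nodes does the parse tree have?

[E [E [T [F [P var]]]] :: [T [T [F [F [P var]] ** [P var]]] ^ [F [F [F [P var]] - [P not [P var]]] - [P ( [E [T [F [P var]]]] )]]]]

22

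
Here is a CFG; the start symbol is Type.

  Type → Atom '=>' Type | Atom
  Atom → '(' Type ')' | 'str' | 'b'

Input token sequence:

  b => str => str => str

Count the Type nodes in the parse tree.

4

[Type [Atom b] => [Type [Atom str] => [Type [Atom str] => [Type [Atom str]]]]]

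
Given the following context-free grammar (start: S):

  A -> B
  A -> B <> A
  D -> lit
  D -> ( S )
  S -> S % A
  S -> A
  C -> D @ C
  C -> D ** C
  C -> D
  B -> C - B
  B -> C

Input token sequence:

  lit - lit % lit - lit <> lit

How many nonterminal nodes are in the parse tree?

20

[S [S [A [B [C [D lit]] - [B [C [D lit]]]]]] % [A [B [C [D lit]] - [B [C [D lit]]]] <> [A [B [C [D lit]]]]]]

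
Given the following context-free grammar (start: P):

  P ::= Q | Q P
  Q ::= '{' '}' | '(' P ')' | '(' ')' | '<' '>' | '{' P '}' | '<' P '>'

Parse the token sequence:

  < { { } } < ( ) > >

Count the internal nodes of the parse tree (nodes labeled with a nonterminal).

10

[P [Q < [P [Q { [P [Q { }]] }] [P [Q < [P [Q ( )]] >]]] >]]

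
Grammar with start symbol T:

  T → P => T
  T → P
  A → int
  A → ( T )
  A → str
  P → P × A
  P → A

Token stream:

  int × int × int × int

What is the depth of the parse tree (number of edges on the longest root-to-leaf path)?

6

[T [P [P [P [P [A int]] × [A int]] × [A int]] × [A int]]]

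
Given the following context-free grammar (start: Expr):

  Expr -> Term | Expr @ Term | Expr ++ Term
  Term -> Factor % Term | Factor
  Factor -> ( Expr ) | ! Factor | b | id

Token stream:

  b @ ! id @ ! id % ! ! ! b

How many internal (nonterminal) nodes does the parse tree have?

16

[Expr [Expr [Expr [Term [Factor b]]] @ [Term [Factor ! [Factor id]]]] @ [Term [Factor ! [Factor id]] % [Term [Factor ! [Factor ! [Factor ! [Factor b]]]]]]]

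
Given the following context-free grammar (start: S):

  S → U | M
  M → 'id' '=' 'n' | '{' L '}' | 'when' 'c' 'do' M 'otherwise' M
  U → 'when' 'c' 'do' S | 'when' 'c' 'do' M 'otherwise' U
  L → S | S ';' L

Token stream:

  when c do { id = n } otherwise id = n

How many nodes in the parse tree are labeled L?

1

[S [M when c do [M { [L [S [M id = n]]] }] otherwise [M id = n]]]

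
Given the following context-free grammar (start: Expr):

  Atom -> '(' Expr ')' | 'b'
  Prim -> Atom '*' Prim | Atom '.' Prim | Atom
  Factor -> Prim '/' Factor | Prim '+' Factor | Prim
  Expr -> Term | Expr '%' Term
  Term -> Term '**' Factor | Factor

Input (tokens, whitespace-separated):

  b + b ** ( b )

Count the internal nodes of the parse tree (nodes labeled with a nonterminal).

[Expr [Term [Term [Factor [Prim [Atom b]] + [Factor [Prim [Atom b]]]]] ** [Factor [Prim [Atom ( [Expr [Term [Factor [Prim [Atom b]]]]] )]]]]]

17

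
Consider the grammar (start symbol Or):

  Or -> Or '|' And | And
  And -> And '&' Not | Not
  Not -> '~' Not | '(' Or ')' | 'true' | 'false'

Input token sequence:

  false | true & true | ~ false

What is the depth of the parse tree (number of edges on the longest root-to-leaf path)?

5

[Or [Or [Or [And [Not false]]] | [And [And [Not true]] & [Not true]]] | [And [Not ~ [Not false]]]]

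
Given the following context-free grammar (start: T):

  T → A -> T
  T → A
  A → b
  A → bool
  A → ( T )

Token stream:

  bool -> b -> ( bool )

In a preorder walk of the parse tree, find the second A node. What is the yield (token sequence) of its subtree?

b

[T [A bool] -> [T [A b] -> [T [A ( [T [A bool]] )]]]]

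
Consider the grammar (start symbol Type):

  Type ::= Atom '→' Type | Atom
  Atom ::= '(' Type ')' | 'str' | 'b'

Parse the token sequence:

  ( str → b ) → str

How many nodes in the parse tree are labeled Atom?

4

[Type [Atom ( [Type [Atom str] → [Type [Atom b]]] )] → [Type [Atom str]]]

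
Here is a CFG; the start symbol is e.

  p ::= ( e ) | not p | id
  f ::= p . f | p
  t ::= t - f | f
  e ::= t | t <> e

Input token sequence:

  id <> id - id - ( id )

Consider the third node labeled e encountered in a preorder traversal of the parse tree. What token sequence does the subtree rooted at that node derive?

[e [t [f [p id]]] <> [e [t [t [t [f [p id]]] - [f [p id]]] - [f [p ( [e [t [f [p id]]]] )]]]]]

id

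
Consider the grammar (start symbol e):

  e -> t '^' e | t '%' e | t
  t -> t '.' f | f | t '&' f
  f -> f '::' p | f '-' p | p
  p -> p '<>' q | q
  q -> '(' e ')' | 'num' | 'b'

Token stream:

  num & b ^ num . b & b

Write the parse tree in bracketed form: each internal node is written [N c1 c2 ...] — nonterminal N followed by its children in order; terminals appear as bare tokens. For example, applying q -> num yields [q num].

e
t ^ e
t & f ^ e
f & f ^ e
p & f ^ e
q & f ^ e
num & f ^ e
num & p ^ e
num & q ^ e
num & b ^ e
num & b ^ t
num & b ^ t & f
num & b ^ t . f & f
num & b ^ f . f & f
num & b ^ p . f & f
num & b ^ q . f & f
num & b ^ num . f & f
num & b ^ num . p & f
num & b ^ num . q & f
num & b ^ num . b & f
num & b ^ num . b & p
num & b ^ num . b & q
num & b ^ num . b & b

[e [t [t [f [p [q num]]]] & [f [p [q b]]]] ^ [e [t [t [t [f [p [q num]]]] . [f [p [q b]]]] & [f [p [q b]]]]]]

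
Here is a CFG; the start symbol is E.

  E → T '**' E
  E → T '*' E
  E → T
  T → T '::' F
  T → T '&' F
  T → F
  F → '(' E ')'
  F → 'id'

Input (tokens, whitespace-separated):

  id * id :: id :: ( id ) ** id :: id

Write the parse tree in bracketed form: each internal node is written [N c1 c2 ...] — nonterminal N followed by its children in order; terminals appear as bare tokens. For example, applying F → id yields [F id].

[E [T [F id]] * [E [T [T [T [F id]] :: [F id]] :: [F ( [E [T [F id]]] )]] ** [E [T [T [F id]] :: [F id]]]]]

E
T * E
F * E
id * E
id * T ** E
id * T :: F ** E
id * T :: F :: F ** E
id * F :: F :: F ** E
id * id :: F :: F ** E
id * id :: id :: F ** E
id * id :: id :: ( E ) ** E
id * id :: id :: ( T ) ** E
id * id :: id :: ( F ) ** E
id * id :: id :: ( id ) ** E
id * id :: id :: ( id ) ** T
id * id :: id :: ( id ) ** T :: F
id * id :: id :: ( id ) ** F :: F
id * id :: id :: ( id ) ** id :: F
id * id :: id :: ( id ) ** id :: id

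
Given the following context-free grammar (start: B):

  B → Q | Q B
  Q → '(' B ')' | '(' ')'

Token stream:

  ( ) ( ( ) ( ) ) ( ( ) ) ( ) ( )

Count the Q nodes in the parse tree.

8

[B [Q ( )] [B [Q ( [B [Q ( )] [B [Q ( )]]] )] [B [Q ( [B [Q ( )]] )] [B [Q ( )] [B [Q ( )]]]]]]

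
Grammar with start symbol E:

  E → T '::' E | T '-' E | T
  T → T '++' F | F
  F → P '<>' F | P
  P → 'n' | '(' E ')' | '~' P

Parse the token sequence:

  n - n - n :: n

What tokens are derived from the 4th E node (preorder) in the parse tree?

n

[E [T [F [P n]]] - [E [T [F [P n]]] - [E [T [F [P n]]] :: [E [T [F [P n]]]]]]]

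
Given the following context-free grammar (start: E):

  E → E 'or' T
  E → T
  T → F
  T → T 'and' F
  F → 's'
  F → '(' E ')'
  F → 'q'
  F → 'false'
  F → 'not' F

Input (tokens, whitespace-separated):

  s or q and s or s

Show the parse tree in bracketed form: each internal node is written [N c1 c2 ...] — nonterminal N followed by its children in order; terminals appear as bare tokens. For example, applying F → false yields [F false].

E
E or T
E or T or T
T or T or T
F or T or T
s or T or T
s or T and F or T
s or F and F or T
s or q and F or T
s or q and s or T
s or q and s or F
s or q and s or s

[E [E [E [T [F s]]] or [T [T [F q]] and [F s]]] or [T [F s]]]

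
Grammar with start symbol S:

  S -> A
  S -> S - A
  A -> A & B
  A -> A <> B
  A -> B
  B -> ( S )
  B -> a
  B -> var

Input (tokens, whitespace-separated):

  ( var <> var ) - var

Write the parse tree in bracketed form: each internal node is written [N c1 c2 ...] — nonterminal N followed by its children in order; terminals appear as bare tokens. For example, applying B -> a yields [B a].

[S [S [A [B ( [S [A [A [B var]] <> [B var]]] )]]] - [A [B var]]]

S
S - A
A - A
B - A
( S ) - A
( A ) - A
( A <> B ) - A
( B <> B ) - A
( var <> B ) - A
( var <> var ) - A
( var <> var ) - B
( var <> var ) - var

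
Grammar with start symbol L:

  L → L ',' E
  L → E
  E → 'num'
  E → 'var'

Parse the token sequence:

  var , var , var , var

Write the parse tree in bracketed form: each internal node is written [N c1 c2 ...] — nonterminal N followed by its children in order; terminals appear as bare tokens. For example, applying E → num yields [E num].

[L [L [L [L [E var]] , [E var]] , [E var]] , [E var]]

L
L , E
L , E , E
L , E , E , E
E , E , E , E
var , E , E , E
var , var , E , E
var , var , var , E
var , var , var , var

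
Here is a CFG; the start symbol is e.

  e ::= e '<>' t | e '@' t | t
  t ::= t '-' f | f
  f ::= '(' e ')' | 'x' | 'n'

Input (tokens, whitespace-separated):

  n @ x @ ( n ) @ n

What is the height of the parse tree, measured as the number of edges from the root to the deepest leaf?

[e [e [e [e [t [f n]]] @ [t [f x]]] @ [t [f ( [e [t [f n]]] )]]] @ [t [f n]]]

7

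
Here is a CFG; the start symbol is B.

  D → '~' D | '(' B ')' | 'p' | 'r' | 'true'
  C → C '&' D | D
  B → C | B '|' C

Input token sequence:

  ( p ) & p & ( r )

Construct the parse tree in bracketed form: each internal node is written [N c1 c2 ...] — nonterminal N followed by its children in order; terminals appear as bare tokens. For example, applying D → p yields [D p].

[B [C [C [C [D ( [B [C [D p]]] )]] & [D p]] & [D ( [B [C [D r]]] )]]]

B
C
C & D
C & D & D
D & D & D
( B ) & D & D
( C ) & D & D
( D ) & D & D
( p ) & D & D
( p ) & p & D
( p ) & p & ( B )
( p ) & p & ( C )
( p ) & p & ( D )
( p ) & p & ( r )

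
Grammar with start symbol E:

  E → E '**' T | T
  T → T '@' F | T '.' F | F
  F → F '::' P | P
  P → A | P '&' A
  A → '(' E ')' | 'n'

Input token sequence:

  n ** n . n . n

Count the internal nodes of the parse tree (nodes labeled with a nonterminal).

[E [E [T [F [P [A n]]]]] ** [T [T [T [F [P [A n]]]] . [F [P [A n]]]] . [F [P [A n]]]]]

18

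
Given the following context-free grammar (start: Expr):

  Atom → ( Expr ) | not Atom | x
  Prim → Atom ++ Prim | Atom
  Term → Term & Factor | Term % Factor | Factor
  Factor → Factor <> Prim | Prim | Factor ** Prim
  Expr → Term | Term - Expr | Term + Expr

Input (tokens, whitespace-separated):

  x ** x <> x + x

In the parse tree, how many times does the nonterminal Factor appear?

[Expr [Term [Factor [Factor [Factor [Prim [Atom x]]] ** [Prim [Atom x]]] <> [Prim [Atom x]]]] + [Expr [Term [Factor [Prim [Atom x]]]]]]

4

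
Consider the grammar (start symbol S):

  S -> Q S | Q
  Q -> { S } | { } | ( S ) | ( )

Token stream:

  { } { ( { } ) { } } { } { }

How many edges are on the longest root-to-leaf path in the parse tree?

7

[S [Q { }] [S [Q { [S [Q ( [S [Q { }]] )] [S [Q { }]]] }] [S [Q { }] [S [Q { }]]]]]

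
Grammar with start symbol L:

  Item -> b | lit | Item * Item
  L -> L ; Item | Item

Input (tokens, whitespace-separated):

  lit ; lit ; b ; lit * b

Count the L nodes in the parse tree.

[L [L [L [L [Item lit]] ; [Item lit]] ; [Item b]] ; [Item [Item lit] * [Item b]]]

4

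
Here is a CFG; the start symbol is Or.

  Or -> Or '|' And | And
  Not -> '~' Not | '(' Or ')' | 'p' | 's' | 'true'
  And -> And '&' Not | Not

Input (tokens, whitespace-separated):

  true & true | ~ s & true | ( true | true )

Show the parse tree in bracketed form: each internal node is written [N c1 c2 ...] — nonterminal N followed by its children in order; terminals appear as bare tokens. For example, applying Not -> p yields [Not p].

[Or [Or [Or [And [And [Not true]] & [Not true]]] | [And [And [Not ~ [Not s]]] & [Not true]]] | [And [Not ( [Or [Or [And [Not true]]] | [And [Not true]]] )]]]

Or
Or | And
Or | And | And
And | And | And
And & Not | And | And
Not & Not | And | And
true & Not | And | And
true & true | And | And
true & true | And & Not | And
true & true | Not & Not | And
true & true | ~ Not & Not | And
true & true | ~ s & Not | And
true & true | ~ s & true | And
true & true | ~ s & true | Not
true & true | ~ s & true | ( Or )
true & true | ~ s & true | ( Or | And )
true & true | ~ s & true | ( And | And )
true & true | ~ s & true | ( Not | And )
true & true | ~ s & true | ( true | And )
true & true | ~ s & true | ( true | Not )
true & true | ~ s & true | ( true | true )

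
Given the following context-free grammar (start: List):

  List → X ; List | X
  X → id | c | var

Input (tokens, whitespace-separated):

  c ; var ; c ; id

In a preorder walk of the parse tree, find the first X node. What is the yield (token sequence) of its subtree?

[List [X c] ; [List [X var] ; [List [X c] ; [List [X id]]]]]

c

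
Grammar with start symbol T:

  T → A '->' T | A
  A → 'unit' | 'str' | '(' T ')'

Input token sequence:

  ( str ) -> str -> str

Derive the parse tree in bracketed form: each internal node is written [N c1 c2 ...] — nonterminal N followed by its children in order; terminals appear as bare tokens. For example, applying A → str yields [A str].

[T [A ( [T [A str]] )] -> [T [A str] -> [T [A str]]]]

T
A -> T
( T ) -> T
( A ) -> T
( str ) -> T
( str ) -> A -> T
( str ) -> str -> T
( str ) -> str -> A
( str ) -> str -> str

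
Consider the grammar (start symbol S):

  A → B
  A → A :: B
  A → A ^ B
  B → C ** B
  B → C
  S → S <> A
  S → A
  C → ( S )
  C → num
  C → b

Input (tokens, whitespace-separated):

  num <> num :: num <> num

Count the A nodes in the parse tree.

4

[S [S [S [A [B [C num]]]] <> [A [A [B [C num]]] :: [B [C num]]]] <> [A [B [C num]]]]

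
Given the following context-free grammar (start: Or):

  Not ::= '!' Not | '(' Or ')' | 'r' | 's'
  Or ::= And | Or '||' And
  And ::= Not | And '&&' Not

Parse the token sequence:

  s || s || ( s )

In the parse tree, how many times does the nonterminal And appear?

4

[Or [Or [Or [And [Not s]]] || [And [Not s]]] || [And [Not ( [Or [And [Not s]]] )]]]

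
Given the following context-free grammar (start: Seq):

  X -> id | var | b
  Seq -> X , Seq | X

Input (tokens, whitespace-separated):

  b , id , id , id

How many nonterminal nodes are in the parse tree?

[Seq [X b] , [Seq [X id] , [Seq [X id] , [Seq [X id]]]]]

8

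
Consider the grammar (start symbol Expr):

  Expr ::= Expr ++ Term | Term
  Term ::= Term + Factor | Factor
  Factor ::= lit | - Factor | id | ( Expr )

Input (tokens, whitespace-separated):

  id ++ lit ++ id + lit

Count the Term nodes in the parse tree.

[Expr [Expr [Expr [Term [Factor id]]] ++ [Term [Factor lit]]] ++ [Term [Term [Factor id]] + [Factor lit]]]

4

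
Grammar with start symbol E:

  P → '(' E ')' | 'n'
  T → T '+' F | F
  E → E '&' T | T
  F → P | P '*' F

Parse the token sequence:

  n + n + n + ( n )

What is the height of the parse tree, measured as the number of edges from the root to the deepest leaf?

[E [T [T [T [T [F [P n]]] + [F [P n]]] + [F [P n]]] + [F [P ( [E [T [F [P n]]]] )]]]]

8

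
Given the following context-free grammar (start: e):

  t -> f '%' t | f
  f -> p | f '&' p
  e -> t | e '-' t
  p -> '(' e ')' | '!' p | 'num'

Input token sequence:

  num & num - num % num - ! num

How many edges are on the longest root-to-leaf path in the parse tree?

[e [e [e [t [f [f [p num]] & [p num]]]] - [t [f [p num]] % [t [f [p num]]]]] - [t [f [p ! [p num]]]]]

7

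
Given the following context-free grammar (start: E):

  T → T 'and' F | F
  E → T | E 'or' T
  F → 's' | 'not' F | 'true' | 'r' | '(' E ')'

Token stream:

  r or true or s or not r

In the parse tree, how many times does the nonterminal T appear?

[E [E [E [E [T [F r]]] or [T [F true]]] or [T [F s]]] or [T [F not [F r]]]]

4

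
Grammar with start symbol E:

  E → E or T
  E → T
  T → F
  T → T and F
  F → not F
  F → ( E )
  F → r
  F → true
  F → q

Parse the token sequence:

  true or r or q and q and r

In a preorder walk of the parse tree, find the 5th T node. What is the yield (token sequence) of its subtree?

q

[E [E [E [T [F true]]] or [T [F r]]] or [T [T [T [F q]] and [F q]] and [F r]]]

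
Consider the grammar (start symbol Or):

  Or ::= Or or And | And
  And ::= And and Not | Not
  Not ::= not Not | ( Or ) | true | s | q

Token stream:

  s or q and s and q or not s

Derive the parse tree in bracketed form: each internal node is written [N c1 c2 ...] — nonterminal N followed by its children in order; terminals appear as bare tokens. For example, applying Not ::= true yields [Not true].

[Or [Or [Or [And [Not s]]] or [And [And [And [Not q]] and [Not s]] and [Not q]]] or [And [Not not [Not s]]]]

Or
Or or And
Or or And or And
And or And or And
Not or And or And
s or And or And
s or And and Not or And
s or And and Not and Not or And
s or Not and Not and Not or And
s or q and Not and Not or And
s or q and s and Not or And
s or q and s and q or And
s or q and s and q or Not
s or q and s and q or not Not
s or q and s and q or not s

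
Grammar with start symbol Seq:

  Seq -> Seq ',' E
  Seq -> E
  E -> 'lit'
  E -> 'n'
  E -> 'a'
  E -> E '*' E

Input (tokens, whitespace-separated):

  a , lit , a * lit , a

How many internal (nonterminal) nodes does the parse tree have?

[Seq [Seq [Seq [Seq [E a]] , [E lit]] , [E [E a] * [E lit]]] , [E a]]

10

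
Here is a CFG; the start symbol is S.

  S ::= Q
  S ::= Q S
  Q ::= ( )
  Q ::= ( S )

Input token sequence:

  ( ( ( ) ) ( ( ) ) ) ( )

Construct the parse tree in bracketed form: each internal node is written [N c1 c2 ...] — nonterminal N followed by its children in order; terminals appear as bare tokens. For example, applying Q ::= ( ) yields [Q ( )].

S
Q S
( S ) S
( Q S ) S
( ( S ) S ) S
( ( Q ) S ) S
( ( ( ) ) S ) S
( ( ( ) ) Q ) S
( ( ( ) ) ( S ) ) S
( ( ( ) ) ( Q ) ) S
( ( ( ) ) ( ( ) ) ) S
( ( ( ) ) ( ( ) ) ) Q
( ( ( ) ) ( ( ) ) ) ( )

[S [Q ( [S [Q ( [S [Q ( )]] )] [S [Q ( [S [Q ( )]] )]]] )] [S [Q ( )]]]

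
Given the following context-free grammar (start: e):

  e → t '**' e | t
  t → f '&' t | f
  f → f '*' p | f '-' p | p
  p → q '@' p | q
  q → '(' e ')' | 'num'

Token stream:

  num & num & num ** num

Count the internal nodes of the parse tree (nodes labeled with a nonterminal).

18

[e [t [f [p [q num]]] & [t [f [p [q num]]] & [t [f [p [q num]]]]]] ** [e [t [f [p [q num]]]]]]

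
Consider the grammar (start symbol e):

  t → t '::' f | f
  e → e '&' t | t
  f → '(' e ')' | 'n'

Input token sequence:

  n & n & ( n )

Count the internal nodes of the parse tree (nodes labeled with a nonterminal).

12

[e [e [e [t [f n]]] & [t [f n]]] & [t [f ( [e [t [f n]]] )]]]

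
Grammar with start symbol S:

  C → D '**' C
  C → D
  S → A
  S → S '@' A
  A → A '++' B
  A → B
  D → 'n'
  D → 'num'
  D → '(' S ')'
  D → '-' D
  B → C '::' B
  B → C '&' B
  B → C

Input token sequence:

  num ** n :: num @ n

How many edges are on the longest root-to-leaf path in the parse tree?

[S [S [A [B [C [D num] ** [C [D n]]] :: [B [C [D num]]]]]] @ [A [B [C [D n]]]]]

7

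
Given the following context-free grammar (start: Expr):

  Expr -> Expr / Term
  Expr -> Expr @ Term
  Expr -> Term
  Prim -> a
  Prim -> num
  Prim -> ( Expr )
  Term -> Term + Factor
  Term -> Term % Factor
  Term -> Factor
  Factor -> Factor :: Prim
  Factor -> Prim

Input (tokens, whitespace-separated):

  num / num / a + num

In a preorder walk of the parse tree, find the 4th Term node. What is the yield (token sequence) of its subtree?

a

[Expr [Expr [Expr [Term [Factor [Prim num]]]] / [Term [Factor [Prim num]]]] / [Term [Term [Factor [Prim a]]] + [Factor [Prim num]]]]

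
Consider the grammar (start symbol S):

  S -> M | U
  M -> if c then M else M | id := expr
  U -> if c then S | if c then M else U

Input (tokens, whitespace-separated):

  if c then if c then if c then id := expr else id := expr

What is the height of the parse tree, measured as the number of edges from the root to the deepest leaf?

[S [U if c then [S [U if c then [S [M if c then [M id := expr] else [M id := expr]]]]]]]

7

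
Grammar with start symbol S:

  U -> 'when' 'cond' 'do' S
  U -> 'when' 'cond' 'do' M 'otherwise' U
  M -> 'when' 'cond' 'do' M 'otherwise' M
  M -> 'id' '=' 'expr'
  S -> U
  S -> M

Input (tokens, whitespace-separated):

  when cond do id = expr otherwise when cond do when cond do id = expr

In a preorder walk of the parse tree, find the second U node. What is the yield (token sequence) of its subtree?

when cond do when cond do id = expr

[S [U when cond do [M id = expr] otherwise [U when cond do [S [U when cond do [S [M id = expr]]]]]]]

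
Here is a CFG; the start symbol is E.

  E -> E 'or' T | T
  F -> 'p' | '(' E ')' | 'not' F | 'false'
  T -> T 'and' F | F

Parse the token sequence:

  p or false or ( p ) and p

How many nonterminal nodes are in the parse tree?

14

[E [E [E [T [F p]]] or [T [F false]]] or [T [T [F ( [E [T [F p]]] )]] and [F p]]]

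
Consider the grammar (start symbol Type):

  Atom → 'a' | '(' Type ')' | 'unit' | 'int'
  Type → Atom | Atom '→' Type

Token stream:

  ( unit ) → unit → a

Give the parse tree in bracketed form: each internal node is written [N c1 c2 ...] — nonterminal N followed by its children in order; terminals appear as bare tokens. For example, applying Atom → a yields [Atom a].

Type
Atom → Type
( Type ) → Type
( Atom ) → Type
( unit ) → Type
( unit ) → Atom → Type
( unit ) → unit → Type
( unit ) → unit → Atom
( unit ) → unit → a

[Type [Atom ( [Type [Atom unit]] )] → [Type [Atom unit] → [Type [Atom a]]]]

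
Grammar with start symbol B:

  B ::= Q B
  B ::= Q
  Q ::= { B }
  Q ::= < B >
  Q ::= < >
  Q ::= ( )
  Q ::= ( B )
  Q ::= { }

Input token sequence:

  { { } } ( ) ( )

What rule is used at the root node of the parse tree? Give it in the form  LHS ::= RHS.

B ::= Q B

[B [Q { [B [Q { }]] }] [B [Q ( )] [B [Q ( )]]]]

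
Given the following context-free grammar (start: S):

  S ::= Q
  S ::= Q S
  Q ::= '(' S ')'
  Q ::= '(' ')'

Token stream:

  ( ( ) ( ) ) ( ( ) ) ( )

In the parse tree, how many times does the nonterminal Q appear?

6

[S [Q ( [S [Q ( )] [S [Q ( )]]] )] [S [Q ( [S [Q ( )]] )] [S [Q ( )]]]]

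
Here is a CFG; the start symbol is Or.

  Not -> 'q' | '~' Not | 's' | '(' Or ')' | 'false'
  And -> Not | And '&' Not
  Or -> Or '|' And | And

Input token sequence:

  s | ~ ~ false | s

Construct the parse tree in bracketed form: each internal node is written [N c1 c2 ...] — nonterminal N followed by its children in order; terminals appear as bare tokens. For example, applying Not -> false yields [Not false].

Or
Or | And
Or | And | And
And | And | And
Not | And | And
s | And | And
s | Not | And
s | ~ Not | And
s | ~ ~ Not | And
s | ~ ~ false | And
s | ~ ~ false | Not
s | ~ ~ false | s

[Or [Or [Or [And [Not s]]] | [And [Not ~ [Not ~ [Not false]]]]] | [And [Not s]]]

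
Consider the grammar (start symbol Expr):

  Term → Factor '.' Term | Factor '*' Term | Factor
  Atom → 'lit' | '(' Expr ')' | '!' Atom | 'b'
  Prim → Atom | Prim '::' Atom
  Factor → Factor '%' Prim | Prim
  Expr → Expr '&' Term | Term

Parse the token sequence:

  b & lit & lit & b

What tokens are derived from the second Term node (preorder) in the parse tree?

[Expr [Expr [Expr [Expr [Term [Factor [Prim [Atom b]]]]] & [Term [Factor [Prim [Atom lit]]]]] & [Term [Factor [Prim [Atom lit]]]]] & [Term [Factor [Prim [Atom b]]]]]

lit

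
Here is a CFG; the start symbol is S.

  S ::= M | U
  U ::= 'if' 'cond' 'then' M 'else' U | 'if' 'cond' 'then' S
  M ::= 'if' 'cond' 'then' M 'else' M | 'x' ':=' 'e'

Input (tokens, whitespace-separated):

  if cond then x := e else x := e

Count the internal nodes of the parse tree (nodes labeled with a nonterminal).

4

[S [M if cond then [M x := e] else [M x := e]]]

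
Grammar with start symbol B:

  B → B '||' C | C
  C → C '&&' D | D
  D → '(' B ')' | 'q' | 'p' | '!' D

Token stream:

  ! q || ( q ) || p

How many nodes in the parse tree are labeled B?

[B [B [B [C [D ! [D q]]]] || [C [D ( [B [C [D q]]] )]]] || [C [D p]]]

4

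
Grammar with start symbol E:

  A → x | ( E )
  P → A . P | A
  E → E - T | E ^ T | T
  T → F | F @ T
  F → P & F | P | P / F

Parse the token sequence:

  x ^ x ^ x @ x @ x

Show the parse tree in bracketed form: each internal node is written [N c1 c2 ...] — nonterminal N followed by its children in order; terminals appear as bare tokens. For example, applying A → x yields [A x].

E
E ^ T
E ^ T ^ T
T ^ T ^ T
F ^ T ^ T
P ^ T ^ T
A ^ T ^ T
x ^ T ^ T
x ^ F ^ T
x ^ P ^ T
x ^ A ^ T
x ^ x ^ T
x ^ x ^ F @ T
x ^ x ^ P @ T
x ^ x ^ A @ T
x ^ x ^ x @ T
x ^ x ^ x @ F @ T
x ^ x ^ x @ P @ T
x ^ x ^ x @ A @ T
x ^ x ^ x @ x @ T
x ^ x ^ x @ x @ F
x ^ x ^ x @ x @ P
x ^ x ^ x @ x @ A
x ^ x ^ x @ x @ x

[E [E [E [T [F [P [A x]]]]] ^ [T [F [P [A x]]]]] ^ [T [F [P [A x]]] @ [T [F [P [A x]]] @ [T [F [P [A x]]]]]]]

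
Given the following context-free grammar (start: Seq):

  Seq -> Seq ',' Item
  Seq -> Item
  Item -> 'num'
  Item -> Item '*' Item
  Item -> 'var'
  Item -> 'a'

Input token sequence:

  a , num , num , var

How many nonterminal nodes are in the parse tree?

[Seq [Seq [Seq [Seq [Item a]] , [Item num]] , [Item num]] , [Item var]]

8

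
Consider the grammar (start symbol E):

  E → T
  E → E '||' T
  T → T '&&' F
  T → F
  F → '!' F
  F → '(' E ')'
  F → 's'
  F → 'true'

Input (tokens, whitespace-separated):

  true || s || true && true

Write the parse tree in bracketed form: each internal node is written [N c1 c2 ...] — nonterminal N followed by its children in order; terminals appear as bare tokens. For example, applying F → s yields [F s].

E
E || T
E || T || T
T || T || T
F || T || T
true || T || T
true || F || T
true || s || T
true || s || T && F
true || s || F && F
true || s || true && F
true || s || true && true

[E [E [E [T [F true]]] || [T [F s]]] || [T [T [F true]] && [F true]]]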